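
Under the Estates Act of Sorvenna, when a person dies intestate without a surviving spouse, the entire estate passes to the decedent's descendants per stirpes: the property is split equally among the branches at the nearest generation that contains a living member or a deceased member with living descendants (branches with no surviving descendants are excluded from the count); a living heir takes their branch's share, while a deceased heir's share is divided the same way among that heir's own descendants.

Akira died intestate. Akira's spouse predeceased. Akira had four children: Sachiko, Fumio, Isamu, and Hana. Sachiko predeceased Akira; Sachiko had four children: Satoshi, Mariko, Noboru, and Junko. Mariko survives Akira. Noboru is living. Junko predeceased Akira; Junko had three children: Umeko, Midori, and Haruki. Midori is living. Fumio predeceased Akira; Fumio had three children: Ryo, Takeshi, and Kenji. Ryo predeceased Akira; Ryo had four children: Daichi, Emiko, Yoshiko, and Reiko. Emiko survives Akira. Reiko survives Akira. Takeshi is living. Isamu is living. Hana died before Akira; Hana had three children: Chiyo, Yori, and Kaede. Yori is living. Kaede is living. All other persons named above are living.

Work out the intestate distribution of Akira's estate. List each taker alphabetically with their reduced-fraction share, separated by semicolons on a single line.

There is no surviving spouse, so the entire estate passes to Akira's descendants per stirpes.
The estate is divided into 4 equal shares of 1/4 among Sachiko, Fumio, Isamu, Hana.
Sachiko predeceased; the 1/4 allotted to Sachiko's branch passes to Sachiko's issue by representation.
The 1/4 is divided into 4 equal shares of 1/16 among Satoshi, Mariko, Noboru, Junko.
Satoshi is living and takes 1/16.
Mariko is living and takes 1/16.
Noboru is living and takes 1/16.
Junko predeceased; the 1/16 allotted to Junko's branch passes to Junko's issue by representation.
The 1/16 is divided into 3 equal shares of 1/48 among Umeko, Midori, Haruki.
Umeko is living and takes 1/48.
Midori is living and takes 1/48.
Haruki is living and takes 1/48.
Fumio predeceased; the 1/4 allotted to Fumio's branch passes to Fumio's issue by representation.
The 1/4 is divided into 3 equal shares of 1/12 among Ryo, Takeshi, Kenji.
Ryo predeceased; the 1/12 allotted to Ryo's branch passes to Ryo's issue by representation.
The 1/12 is divided into 4 equal shares of 1/48 among Daichi, Emiko, Yoshiko, Reiko.
Daichi is living and takes 1/48.
Emiko is living and takes 1/48.
Yoshiko is living and takes 1/48.
Reiko is living and takes 1/48.
Takeshi is living and takes 1/12.
Kenji is living and takes 1/12.
Isamu is living and takes 1/4.
Hana predeceased; the 1/4 allotted to Hana's branch passes to Hana's issue by representation.
The 1/4 is divided into 3 equal shares of 1/12 among Chiyo, Yori, Kaede.
Chiyo is living and takes 1/12.
Yori is living and takes 1/12.
Kaede is living and takes 1/12.

Chiyo 1/12; Daichi 1/48; Emiko 1/48; Haruki 1/48; Isamu 1/4; Kaede 1/12; Kenji 1/12; Mariko 1/16; Midori 1/48; Noboru 1/16; Reiko 1/48; Satoshi 1/16; Takeshi 1/12; Umeko 1/48; Yori 1/12; Yoshiko 1/48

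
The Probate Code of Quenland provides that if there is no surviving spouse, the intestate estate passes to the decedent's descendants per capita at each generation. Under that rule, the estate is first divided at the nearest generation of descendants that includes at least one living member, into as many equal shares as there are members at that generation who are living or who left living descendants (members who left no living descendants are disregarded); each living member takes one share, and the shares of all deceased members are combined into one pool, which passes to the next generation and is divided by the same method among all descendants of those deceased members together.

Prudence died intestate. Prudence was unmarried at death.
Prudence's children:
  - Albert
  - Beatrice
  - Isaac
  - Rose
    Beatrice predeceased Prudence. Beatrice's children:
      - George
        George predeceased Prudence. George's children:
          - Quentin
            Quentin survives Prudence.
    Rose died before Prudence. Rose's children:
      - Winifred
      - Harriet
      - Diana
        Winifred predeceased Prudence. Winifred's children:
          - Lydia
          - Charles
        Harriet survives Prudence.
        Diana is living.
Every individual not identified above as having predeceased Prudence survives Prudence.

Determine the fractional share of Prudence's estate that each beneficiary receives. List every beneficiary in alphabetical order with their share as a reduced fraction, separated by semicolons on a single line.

Albert 1/4; Charles 1/12; Diana 1/8; Harriet 1/8; Isaac 1/4; Lydia 1/12; Quentin 1/12

There is no surviving spouse, so the entire estate passes to Prudence's descendants per capita at each generation.
At generation 1 (Albert, Beatrice, Isaac, Rose) there are 4 shares of (1)/4 = 1/4 each.
Living: Albert and Isaac — each takes 1/4.
Deceased: Beatrice and Rose. Their combined 1/2 is pooled and carried to generation 2.
At generation 2 (George, Winifred, Harriet, Diana) there are 4 shares of (1/2)/4 = 1/8 each.
Living: Harriet and Diana — each takes 1/8.
Deceased: George and Winifred. Their combined 1/4 is pooled and carried to generation 3.
At generation 3 (Quentin, Lydia, Charles) there are 3 shares of (1/4)/3 = 1/12 each.
Living: Quentin, Lydia, and Charles — each takes 1/12.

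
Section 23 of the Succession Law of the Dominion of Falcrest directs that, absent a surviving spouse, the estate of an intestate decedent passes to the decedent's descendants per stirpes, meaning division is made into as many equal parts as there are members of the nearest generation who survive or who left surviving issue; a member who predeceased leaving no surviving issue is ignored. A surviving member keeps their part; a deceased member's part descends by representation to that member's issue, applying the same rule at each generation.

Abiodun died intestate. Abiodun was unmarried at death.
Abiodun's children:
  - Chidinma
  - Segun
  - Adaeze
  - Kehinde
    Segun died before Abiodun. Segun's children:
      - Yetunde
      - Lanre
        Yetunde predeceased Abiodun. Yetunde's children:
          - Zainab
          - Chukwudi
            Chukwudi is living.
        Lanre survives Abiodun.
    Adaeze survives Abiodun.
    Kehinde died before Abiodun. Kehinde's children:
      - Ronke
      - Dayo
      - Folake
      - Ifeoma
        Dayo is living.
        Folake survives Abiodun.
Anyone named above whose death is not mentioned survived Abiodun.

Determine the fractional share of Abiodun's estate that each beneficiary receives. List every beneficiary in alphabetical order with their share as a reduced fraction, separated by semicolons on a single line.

There is no surviving spouse, so the entire estate passes to Abiodun's descendants per stirpes.
The estate is divided into 4 equal shares of 1/4 among Chidinma, Segun, Adaeze, Kehinde.
Chidinma is living and takes 1/4.
Segun predeceased; the 1/4 allotted to Segun's branch passes to Segun's issue by representation.
The 1/4 is divided into 2 equal shares of 1/8 among Yetunde, Lanre.
Yetunde predeceased; the 1/8 allotted to Yetunde's branch passes to Yetunde's issue by representation.
The 1/8 is divided into 2 equal shares of 1/16 among Zainab, Chukwudi.
Zainab is living and takes 1/16.
Chukwudi is living and takes 1/16.
Lanre is living and takes 1/8.
Adaeze is living and takes 1/4.
Kehinde predeceased; the 1/4 allotted to Kehinde's branch passes to Kehinde's issue by representation.
The 1/4 is divided into 4 equal shares of 1/16 among Ronke, Dayo, Folake, Ifeoma.
Ronke is living and takes 1/16.
Dayo is living and takes 1/16.
Folake is living and takes 1/16.
Ifeoma is living and takes 1/16.

Adaeze 1/4; Chidinma 1/4; Chukwudi 1/16; Dayo 1/16; Folake 1/16; Ifeoma 1/16; Lanre 1/8; Ronke 1/16; Zainab 1/16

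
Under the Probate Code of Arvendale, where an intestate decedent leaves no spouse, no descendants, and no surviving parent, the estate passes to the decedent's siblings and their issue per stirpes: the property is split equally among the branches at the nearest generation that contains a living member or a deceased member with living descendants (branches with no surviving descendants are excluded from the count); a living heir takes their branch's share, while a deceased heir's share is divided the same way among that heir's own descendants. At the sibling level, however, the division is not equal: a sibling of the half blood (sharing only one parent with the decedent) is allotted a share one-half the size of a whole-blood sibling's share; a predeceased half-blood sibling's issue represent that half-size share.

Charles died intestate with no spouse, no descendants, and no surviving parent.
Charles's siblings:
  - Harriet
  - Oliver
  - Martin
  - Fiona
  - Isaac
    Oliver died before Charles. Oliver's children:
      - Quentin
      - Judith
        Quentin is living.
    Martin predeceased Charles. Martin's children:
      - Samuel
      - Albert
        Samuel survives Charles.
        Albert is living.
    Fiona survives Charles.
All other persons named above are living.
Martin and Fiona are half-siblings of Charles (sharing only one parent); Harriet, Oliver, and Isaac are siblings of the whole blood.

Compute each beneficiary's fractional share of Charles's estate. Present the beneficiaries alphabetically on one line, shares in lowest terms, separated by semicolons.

No spouse, descendants, or parent survives, so the estate passes to Charles's siblings per stirpes.
Half-blood siblings count for one-half the weight of whole-blood siblings at the initial division.
Dividing 1 in proportion to weights (total weight 4): Harriet (weight 1) → 1/4; Oliver (weight 1) → 1/4; Martin (weight 1/2) → 1/8; Fiona (weight 1/2) → 1/8; Isaac (weight 1) → 1/4.
Harriet is living and takes 1/4.
Oliver predeceased; the 1/4 allotted to Oliver's branch passes to Oliver's issue by representation.
The 1/4 is divided into 2 equal shares of 1/8 among Quentin, Judith.
Quentin is living and takes 1/8.
Judith is living and takes 1/8.
Martin predeceased; the 1/8 allotted to Martin's branch passes to Martin's issue by representation.
The 1/8 is divided into 2 equal shares of 1/16 among Samuel, Albert.
Samuel is living and takes 1/16.
Albert is living and takes 1/16.
Fiona is living and takes 1/8.
Isaac is living and takes 1/4.

Albert 1/16; Fiona 1/8; Harriet 1/4; Isaac 1/4; Judith 1/8; Quentin 1/8; Samuel 1/16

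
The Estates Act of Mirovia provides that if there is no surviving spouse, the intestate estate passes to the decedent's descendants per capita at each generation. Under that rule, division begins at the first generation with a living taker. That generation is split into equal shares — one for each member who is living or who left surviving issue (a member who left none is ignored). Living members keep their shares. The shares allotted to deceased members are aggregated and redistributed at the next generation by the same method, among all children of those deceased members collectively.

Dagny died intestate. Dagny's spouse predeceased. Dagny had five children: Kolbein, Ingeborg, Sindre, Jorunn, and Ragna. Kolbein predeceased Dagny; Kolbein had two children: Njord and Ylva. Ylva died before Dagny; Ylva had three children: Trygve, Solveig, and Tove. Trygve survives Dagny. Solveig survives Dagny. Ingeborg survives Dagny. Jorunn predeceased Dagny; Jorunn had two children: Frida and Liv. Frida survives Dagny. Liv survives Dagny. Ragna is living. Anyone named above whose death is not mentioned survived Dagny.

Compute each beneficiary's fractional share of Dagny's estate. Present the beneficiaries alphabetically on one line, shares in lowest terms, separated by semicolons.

Frida 1/10; Ingeborg 1/5; Liv 1/10; Njord 1/10; Ragna 1/5; Sindre 1/5; Solveig 1/30; Tove 1/30; Trygve 1/30

There is no surviving spouse, so the entire estate passes to Dagny's descendants per capita at each generation.
At generation 1 (Kolbein, Ingeborg, Sindre, Jorunn, Ragna) there are 5 shares of (1)/5 = 1/5 each.
Living: Ingeborg, Sindre, and Ragna — each takes 1/5.
Deceased: Kolbein and Jorunn. Their combined 2/5 is pooled and carried to generation 2.
At generation 2 (Njord, Ylva, Frida, Liv) there are 4 shares of (2/5)/4 = 1/10 each.
Living: Njord, Frida, and Liv — each takes 1/10.
Deceased: Ylva. That 1/10 share is carried to generation 3.
At generation 3 (Trygve, Solveig, Tove) there are 3 shares of (1/10)/3 = 1/30 each.
Living: Trygve, Solveig, and Tove — each takes 1/30.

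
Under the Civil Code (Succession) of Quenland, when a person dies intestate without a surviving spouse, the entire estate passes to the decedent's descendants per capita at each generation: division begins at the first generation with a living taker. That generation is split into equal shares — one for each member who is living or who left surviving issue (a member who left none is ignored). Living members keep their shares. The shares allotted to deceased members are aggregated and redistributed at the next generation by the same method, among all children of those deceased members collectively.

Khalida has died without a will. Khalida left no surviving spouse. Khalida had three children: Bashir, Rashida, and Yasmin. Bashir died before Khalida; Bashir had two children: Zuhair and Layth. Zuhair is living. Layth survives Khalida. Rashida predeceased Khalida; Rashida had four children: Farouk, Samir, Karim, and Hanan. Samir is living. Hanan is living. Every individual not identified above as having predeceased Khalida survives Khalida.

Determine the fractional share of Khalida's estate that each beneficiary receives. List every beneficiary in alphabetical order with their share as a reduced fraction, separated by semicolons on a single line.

There is no surviving spouse, so the entire estate passes to Khalida's descendants per capita at each generation.
At generation 1 (Bashir, Rashida, Yasmin) there are 3 shares of (1)/3 = 1/3 each.
Living: Yasmin — each takes 1/3.
Deceased: Bashir and Rashida. Their combined 2/3 is pooled and carried to generation 2.
At generation 2 (Zuhair, Layth, Farouk, Samir, Karim, Hanan) there are 6 shares of (2/3)/6 = 1/9 each.
Living: Zuhair, Layth, Farouk, Samir, Karim, and Hanan — each takes 1/9.

Farouk 1/9; Hanan 1/9; Karim 1/9; Layth 1/9; Samir 1/9; Yasmin 1/3; Zuhair 1/9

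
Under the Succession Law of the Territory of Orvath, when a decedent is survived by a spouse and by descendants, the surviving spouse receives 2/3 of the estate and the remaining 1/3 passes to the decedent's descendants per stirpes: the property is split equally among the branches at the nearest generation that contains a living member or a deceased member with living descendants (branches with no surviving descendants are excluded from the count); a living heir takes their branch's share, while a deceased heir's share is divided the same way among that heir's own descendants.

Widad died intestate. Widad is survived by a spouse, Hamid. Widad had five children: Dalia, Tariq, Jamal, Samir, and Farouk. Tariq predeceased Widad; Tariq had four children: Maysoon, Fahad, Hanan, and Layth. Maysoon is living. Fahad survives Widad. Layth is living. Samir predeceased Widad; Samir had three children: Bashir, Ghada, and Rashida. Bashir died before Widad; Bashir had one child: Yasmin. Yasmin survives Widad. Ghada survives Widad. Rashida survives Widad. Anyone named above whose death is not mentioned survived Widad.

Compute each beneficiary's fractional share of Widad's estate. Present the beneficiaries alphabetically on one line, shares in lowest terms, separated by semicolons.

Hamid, as surviving spouse, takes 2/3.
The remaining 1/3 passes to Widad's descendants per stirpes.
The 1/3 is divided into 5 equal shares of 1/15 among Dalia, Tariq, Jamal, Samir, Farouk.
Dalia is living and takes 1/15.
Tariq predeceased; the 1/15 allotted to Tariq's branch passes to Tariq's issue by representation.
The 1/15 is divided into 4 equal shares of 1/60 among Maysoon, Fahad, Hanan, Layth.
Maysoon is living and takes 1/60.
Fahad is living and takes 1/60.
Hanan is living and takes 1/60.
Layth is living and takes 1/60.
Jamal is living and takes 1/15.
Samir predeceased; the 1/15 allotted to Samir's branch passes to Samir's issue by representation.
The 1/15 is divided into 3 equal shares of 1/45 among Bashir, Ghada, Rashida.
Bashir predeceased; the 1/45 allotted to Bashir's branch passes to Bashir's issue by representation.
Yasmin is the sole taker at this level and receives the full 1/45.
Ghada is living and takes 1/45.
Rashida is living and takes 1/45.
Farouk is living and takes 1/15.

Dalia 1/15; Fahad 1/60; Farouk 1/15; Ghada 1/45; Hamid 2/3; Hanan 1/60; Jamal 1/15; Layth 1/60; Maysoon 1/60; Rashida 1/45; Yasmin 1/45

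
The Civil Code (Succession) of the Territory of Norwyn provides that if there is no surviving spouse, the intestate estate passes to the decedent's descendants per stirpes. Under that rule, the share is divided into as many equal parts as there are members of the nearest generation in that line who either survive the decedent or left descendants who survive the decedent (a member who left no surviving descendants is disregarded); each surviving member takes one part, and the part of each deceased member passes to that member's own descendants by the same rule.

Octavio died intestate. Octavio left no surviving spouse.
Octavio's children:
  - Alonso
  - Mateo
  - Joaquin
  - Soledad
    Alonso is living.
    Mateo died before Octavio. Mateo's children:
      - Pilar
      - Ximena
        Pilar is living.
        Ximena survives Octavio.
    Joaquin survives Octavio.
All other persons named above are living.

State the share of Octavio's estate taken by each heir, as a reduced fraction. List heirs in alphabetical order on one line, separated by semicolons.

Alonso 1/4; Joaquin 1/4; Pilar 1/8; Soledad 1/4; Ximena 1/8

There is no surviving spouse, so the entire estate passes to Octavio's descendants per stirpes.
The estate is divided into 4 equal shares of 1/4 among Alonso, Mateo, Joaquin, Soledad.
Alonso is living and takes 1/4.
Mateo predeceased; the 1/4 allotted to Mateo's branch passes to Mateo's issue by representation.
The 1/4 is divided into 2 equal shares of 1/8 among Pilar, Ximena.
Pilar is living and takes 1/8.
Ximena is living and takes 1/8.
Joaquin is living and takes 1/4.
Soledad is living and takes 1/4.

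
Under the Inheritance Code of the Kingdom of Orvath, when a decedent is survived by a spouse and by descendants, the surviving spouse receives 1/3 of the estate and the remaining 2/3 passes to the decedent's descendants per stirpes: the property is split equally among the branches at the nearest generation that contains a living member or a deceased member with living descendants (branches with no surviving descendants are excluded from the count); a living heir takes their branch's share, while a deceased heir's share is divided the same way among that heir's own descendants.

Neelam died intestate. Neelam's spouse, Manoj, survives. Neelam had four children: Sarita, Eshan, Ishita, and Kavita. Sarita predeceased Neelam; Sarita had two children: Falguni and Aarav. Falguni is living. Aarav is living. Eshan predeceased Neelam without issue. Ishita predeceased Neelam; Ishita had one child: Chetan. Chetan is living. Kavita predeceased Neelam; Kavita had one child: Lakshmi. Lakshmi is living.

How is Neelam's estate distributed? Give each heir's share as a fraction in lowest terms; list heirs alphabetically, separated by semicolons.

Manoj, as surviving spouse, takes 1/3.
The remaining 2/3 passes to Neelam's descendants per stirpes.
Eshan left no surviving issue, so that branch lapses and is disregarded.
The 2/3 is divided into 3 equal shares of 2/9 among Sarita, Ishita, Kavita.
Sarita predeceased; the 2/9 allotted to Sarita's branch passes to Sarita's issue by representation.
The 2/9 is divided into 2 equal shares of 1/9 among Falguni, Aarav.
Falguni is living and takes 1/9.
Aarav is living and takes 1/9.
Ishita predeceased; the 2/9 allotted to Ishita's branch passes to Ishita's issue by representation.
Chetan is the sole taker at this level and receives the full 2/9.
Kavita predeceased; the 2/9 allotted to Kavita's branch passes to Kavita's issue by representation.
Lakshmi is the sole taker at this level and receives the full 2/9.

Aarav 1/9; Chetan 2/9; Falguni 1/9; Lakshmi 2/9; Manoj 1/3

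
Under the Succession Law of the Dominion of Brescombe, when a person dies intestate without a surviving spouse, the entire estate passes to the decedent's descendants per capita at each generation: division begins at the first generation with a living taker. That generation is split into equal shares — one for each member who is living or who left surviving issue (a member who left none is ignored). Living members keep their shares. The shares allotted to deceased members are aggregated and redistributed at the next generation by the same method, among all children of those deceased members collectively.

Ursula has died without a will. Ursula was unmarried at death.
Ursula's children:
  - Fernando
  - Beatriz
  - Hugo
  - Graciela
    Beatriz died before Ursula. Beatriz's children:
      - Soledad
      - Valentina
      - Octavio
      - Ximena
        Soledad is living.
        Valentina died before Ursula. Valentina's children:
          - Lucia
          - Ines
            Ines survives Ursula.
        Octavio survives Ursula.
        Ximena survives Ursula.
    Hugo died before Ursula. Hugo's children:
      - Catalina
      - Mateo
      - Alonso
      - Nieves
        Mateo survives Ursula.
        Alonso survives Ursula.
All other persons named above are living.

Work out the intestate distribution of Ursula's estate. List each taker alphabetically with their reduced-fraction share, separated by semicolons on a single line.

Alonso 1/16; Catalina 1/16; Fernando 1/4; Graciela 1/4; Ines 1/32; Lucia 1/32; Mateo 1/16; Nieves 1/16; Octavio 1/16; Soledad 1/16; Ximena 1/16

There is no surviving spouse, so the entire estate passes to Ursula's descendants per capita at each generation.
At generation 1 (Fernando, Beatriz, Hugo, Graciela) there are 4 shares of (1)/4 = 1/4 each.
Living: Fernando and Graciela — each takes 1/4.
Deceased: Beatriz and Hugo. Their combined 1/2 is pooled and carried to generation 2.
At generation 2 (Soledad, Valentina, Octavio, Ximena, Catalina, Mateo, Alonso, Nieves) there are 8 shares of (1/2)/8 = 1/16 each.
Living: Soledad, Octavio, Ximena, Catalina, Mateo, Alonso, and Nieves — each takes 1/16.
Deceased: Valentina. That 1/16 share is carried to generation 3.
At generation 3 (Lucia, Ines) there are 2 shares of (1/16)/2 = 1/32 each.
Living: Lucia and Ines — each takes 1/32.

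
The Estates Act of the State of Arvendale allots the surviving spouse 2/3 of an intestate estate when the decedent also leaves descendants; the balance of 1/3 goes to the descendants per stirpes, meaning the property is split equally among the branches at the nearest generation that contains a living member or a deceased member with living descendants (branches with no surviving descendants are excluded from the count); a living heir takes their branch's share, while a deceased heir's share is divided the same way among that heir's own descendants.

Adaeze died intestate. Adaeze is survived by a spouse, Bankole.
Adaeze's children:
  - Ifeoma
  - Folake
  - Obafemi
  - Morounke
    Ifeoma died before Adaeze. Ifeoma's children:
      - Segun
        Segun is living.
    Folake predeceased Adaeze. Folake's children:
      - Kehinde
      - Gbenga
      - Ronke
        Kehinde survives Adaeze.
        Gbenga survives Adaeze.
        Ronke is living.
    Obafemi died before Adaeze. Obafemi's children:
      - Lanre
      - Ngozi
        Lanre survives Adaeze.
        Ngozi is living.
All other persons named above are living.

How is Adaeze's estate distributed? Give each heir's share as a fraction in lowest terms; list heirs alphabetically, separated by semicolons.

Bankole 2/3; Gbenga 1/36; Kehinde 1/36; Lanre 1/24; Morounke 1/12; Ngozi 1/24; Ronke 1/36; Segun 1/12

Bankole, as surviving spouse, takes 2/3.
The remaining 1/3 passes to Adaeze's descendants per stirpes.
The 1/3 is divided into 4 equal shares of 1/12 among Ifeoma, Folake, Obafemi, Morounke.
Ifeoma predeceased; the 1/12 allotted to Ifeoma's branch passes to Ifeoma's issue by representation.
Segun is the sole taker at this level and receives the full 1/12.
Folake predeceased; the 1/12 allotted to Folake's branch passes to Folake's issue by representation.
The 1/12 is divided into 3 equal shares of 1/36 among Kehinde, Gbenga, Ronke.
Kehinde is living and takes 1/36.
Gbenga is living and takes 1/36.
Ronke is living and takes 1/36.
Obafemi predeceased; the 1/12 allotted to Obafemi's branch passes to Obafemi's issue by representation.
The 1/12 is divided into 2 equal shares of 1/24 among Lanre, Ngozi.
Lanre is living and takes 1/24.
Ngozi is living and takes 1/24.
Morounke is living and takes 1/12.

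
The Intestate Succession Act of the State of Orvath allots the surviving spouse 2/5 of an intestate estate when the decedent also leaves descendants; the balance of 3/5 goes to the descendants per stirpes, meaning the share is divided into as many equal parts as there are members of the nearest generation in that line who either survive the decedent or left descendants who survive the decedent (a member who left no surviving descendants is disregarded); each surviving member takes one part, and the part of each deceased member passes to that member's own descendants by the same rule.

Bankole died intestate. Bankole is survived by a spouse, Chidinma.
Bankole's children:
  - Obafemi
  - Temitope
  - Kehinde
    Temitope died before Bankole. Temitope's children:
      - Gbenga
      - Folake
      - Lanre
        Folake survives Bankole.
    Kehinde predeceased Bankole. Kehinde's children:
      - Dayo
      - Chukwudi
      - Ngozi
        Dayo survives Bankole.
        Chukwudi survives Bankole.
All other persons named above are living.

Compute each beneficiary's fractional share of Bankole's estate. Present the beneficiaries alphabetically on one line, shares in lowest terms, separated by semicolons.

Chidinma, as surviving spouse, takes 2/5.
The remaining 3/5 passes to Bankole's descendants per stirpes.
The 3/5 is divided into 3 equal shares of 1/5 among Obafemi, Temitope, Kehinde.
Obafemi is living and takes 1/5.
Temitope predeceased; the 1/5 allotted to Temitope's branch passes to Temitope's issue by representation.
The 1/5 is divided into 3 equal shares of 1/15 among Gbenga, Folake, Lanre.
Gbenga is living and takes 1/15.
Folake is living and takes 1/15.
Lanre is living and takes 1/15.
Kehinde predeceased; the 1/5 allotted to Kehinde's branch passes to Kehinde's issue by representation.
The 1/5 is divided into 3 equal shares of 1/15 among Dayo, Chukwudi, Ngozi.
Dayo is living and takes 1/15.
Chukwudi is living and takes 1/15.
Ngozi is living and takes 1/15.

Chidinma 2/5; Chukwudi 1/15; Dayo 1/15; Folake 1/15; Gbenga 1/15; Lanre 1/15; Ngozi 1/15; Obafemi 1/5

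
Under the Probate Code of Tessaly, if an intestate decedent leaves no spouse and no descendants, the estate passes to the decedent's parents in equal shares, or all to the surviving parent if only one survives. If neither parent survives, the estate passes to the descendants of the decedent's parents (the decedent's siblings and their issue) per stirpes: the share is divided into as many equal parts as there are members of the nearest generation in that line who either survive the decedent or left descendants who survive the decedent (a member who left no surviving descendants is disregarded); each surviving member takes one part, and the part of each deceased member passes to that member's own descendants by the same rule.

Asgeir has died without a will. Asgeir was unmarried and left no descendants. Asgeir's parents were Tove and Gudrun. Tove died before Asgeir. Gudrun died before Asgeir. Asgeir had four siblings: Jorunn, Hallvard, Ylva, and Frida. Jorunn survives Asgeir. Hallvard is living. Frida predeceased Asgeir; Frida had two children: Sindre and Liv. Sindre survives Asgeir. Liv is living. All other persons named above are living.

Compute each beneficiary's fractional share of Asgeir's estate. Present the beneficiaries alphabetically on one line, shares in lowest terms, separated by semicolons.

Neither parent survives and there are no descendants, so the estate passes to Asgeir's siblings and their issue per stirpes.
The estate is divided into 4 equal shares of 1/4 among Jorunn, Hallvard, Ylva, Frida.
Jorunn is living and takes 1/4.
Hallvard is living and takes 1/4.
Ylva is living and takes 1/4.
Frida predeceased; the 1/4 allotted to Frida's branch passes to Frida's issue by representation.
The 1/4 is divided into 2 equal shares of 1/8 among Sindre, Liv.
Sindre is living and takes 1/8.
Liv is living and takes 1/8.

Hallvard 1/4; Jorunn 1/4; Liv 1/8; Sindre 1/8; Ylva 1/4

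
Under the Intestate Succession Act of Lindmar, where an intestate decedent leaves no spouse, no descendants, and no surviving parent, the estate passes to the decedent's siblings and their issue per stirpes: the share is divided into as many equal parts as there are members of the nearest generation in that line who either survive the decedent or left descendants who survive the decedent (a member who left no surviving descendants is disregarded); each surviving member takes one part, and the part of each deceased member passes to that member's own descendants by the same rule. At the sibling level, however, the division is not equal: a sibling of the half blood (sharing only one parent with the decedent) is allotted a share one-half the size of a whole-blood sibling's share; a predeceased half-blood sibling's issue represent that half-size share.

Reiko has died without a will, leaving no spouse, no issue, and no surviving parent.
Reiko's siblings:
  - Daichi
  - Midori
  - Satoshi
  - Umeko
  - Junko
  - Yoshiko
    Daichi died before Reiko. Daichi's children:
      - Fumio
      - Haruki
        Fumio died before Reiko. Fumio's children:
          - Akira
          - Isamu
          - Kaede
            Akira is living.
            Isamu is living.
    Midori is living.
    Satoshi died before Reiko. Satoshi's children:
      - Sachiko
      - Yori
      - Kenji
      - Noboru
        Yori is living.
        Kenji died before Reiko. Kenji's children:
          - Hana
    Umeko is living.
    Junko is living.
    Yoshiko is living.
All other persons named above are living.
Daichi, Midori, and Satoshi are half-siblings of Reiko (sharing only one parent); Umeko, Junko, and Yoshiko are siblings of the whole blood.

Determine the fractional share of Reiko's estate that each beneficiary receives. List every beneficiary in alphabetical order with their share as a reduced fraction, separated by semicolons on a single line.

No spouse, descendants, or parent survives, so the estate passes to Reiko's siblings per stirpes.
Half-blood siblings count for one-half the weight of whole-blood siblings at the initial division.
Dividing 1 in proportion to weights (total weight 9/2): Daichi (weight 1/2) → 1/9; Midori (weight 1/2) → 1/9; Satoshi (weight 1/2) → 1/9; Umeko (weight 1) → 2/9; Junko (weight 1) → 2/9; Yoshiko (weight 1) → 2/9.
Daichi predeceased; the 1/9 allotted to Daichi's branch passes to Daichi's issue by representation.
The 1/9 is divided into 2 equal shares of 1/18 among Fumio, Haruki.
Fumio predeceased; the 1/18 allotted to Fumio's branch passes to Fumio's issue by representation.
The 1/18 is divided into 3 equal shares of 1/54 among Akira, Isamu, Kaede.
Akira is living and takes 1/54.
Isamu is living and takes 1/54.
Kaede is living and takes 1/54.
Haruki is living and takes 1/18.
Midori is living and takes 1/9.
Satoshi predeceased; the 1/9 allotted to Satoshi's branch passes to Satoshi's issue by representation.
The 1/9 is divided into 4 equal shares of 1/36 among Sachiko, Yori, Kenji, Noboru.
Sachiko is living and takes 1/36.
Yori is living and takes 1/36.
Kenji predeceased; the 1/36 allotted to Kenji's branch passes to Kenji's issue by representation.
Hana is the sole taker at this level and receives the full 1/36.
Noboru is living and takes 1/36.
Umeko is living and takes 2/9.
Junko is living and takes 2/9.
Yoshiko is living and takes 2/9.

Akira 1/54; Hana 1/36; Haruki 1/18; Isamu 1/54; Junko 2/9; Kaede 1/54; Midori 1/9; Noboru 1/36; Sachiko 1/36; Umeko 2/9; Yori 1/36; Yoshiko 2/9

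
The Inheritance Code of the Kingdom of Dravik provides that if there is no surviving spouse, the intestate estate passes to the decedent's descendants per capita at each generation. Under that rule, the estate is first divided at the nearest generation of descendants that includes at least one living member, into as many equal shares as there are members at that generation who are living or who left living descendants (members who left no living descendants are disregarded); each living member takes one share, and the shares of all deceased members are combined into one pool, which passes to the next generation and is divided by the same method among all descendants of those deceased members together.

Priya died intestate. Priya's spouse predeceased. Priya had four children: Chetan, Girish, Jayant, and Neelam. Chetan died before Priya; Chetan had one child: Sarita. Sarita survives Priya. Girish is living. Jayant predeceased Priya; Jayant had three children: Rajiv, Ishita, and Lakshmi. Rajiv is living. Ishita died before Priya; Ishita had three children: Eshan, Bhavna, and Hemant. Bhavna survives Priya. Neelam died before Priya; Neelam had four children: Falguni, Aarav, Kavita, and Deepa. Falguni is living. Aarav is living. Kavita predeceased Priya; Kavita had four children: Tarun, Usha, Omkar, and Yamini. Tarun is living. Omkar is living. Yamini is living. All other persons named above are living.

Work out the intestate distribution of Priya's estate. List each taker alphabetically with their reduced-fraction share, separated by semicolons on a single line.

There is no surviving spouse, so the entire estate passes to Priya's descendants per capita at each generation.
At generation 1 (Chetan, Girish, Jayant, Neelam) there are 4 shares of (1)/4 = 1/4 each.
Living: Girish — each takes 1/4.
Deceased: Chetan, Jayant, and Neelam. Their combined 3/4 is pooled and carried to generation 2.
At generation 2 (Sarita, Rajiv, Ishita, Lakshmi, Falguni, Aarav, Kavita, Deepa) there are 8 shares of (3/4)/8 = 3/32 each.
Living: Sarita, Rajiv, Lakshmi, Falguni, Aarav, and Deepa — each takes 3/32.
Deceased: Ishita and Kavita. Their combined 3/16 is pooled and carried to generation 3.
At generation 3 (Eshan, Bhavna, Hemant, Tarun, Usha, Omkar, Yamini) there are 7 shares of (3/16)/7 = 3/112 each.
Living: Eshan, Bhavna, Hemant, Tarun, Usha, Omkar, and Yamini — each takes 3/112.

Aarav 3/32; Bhavna 3/112; Deepa 3/32; Eshan 3/112; Falguni 3/32; Girish 1/4; Hemant 3/112; Lakshmi 3/32; Omkar 3/112; Rajiv 3/32; Sarita 3/32; Tarun 3/112; Usha 3/112; Yamini 3/112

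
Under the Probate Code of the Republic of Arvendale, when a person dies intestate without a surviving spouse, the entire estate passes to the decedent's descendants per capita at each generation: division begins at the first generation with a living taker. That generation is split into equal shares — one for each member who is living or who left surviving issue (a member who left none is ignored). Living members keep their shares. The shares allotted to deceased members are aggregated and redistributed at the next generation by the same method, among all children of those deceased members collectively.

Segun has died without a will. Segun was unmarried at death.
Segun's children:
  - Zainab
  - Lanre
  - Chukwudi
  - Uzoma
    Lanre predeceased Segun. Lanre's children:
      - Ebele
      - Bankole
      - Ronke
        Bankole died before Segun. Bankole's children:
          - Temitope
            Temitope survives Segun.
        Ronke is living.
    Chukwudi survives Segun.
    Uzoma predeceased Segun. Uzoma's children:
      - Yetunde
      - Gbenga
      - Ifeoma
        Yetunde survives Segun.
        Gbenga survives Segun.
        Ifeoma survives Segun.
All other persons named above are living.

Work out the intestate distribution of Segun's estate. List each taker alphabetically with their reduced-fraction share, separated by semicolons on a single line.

Chukwudi 1/4; Ebele 1/12; Gbenga 1/12; Ifeoma 1/12; Ronke 1/12; Temitope 1/12; Yetunde 1/12; Zainab 1/4

There is no surviving spouse, so the entire estate passes to Segun's descendants per capita at each generation.
At generation 1 (Zainab, Lanre, Chukwudi, Uzoma) there are 4 shares of (1)/4 = 1/4 each.
Living: Zainab and Chukwudi — each takes 1/4.
Deceased: Lanre and Uzoma. Their combined 1/2 is pooled and carried to generation 2.
At generation 2 (Ebele, Bankole, Ronke, Yetunde, Gbenga, Ifeoma) there are 6 shares of (1/2)/6 = 1/12 each.
Living: Ebele, Ronke, Yetunde, Gbenga, and Ifeoma — each takes 1/12.
Deceased: Bankole. That 1/12 share is carried to generation 3.
At generation 3 (Temitope) there are 1 shares of (1/12)/1 = 1/12 each.
Living: Temitope — each takes 1/12.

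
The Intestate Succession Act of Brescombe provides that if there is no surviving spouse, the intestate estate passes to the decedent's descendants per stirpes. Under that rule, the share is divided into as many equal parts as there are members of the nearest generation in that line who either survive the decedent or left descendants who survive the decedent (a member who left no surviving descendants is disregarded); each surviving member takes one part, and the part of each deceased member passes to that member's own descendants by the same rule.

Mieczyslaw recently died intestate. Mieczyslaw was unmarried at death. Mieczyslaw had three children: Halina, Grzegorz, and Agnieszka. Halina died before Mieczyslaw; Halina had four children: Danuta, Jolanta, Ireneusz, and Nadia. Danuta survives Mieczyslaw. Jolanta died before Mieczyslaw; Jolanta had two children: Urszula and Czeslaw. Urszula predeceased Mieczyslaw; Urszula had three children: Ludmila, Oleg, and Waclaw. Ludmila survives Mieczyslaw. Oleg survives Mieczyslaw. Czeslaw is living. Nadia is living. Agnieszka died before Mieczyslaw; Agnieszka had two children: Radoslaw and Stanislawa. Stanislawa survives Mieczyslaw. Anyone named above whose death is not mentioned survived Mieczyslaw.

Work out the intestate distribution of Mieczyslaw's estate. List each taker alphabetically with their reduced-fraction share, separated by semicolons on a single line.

There is no surviving spouse, so the entire estate passes to Mieczyslaw's descendants per stirpes.
The estate is divided into 3 equal shares of 1/3 among Halina, Grzegorz, Agnieszka.
Halina predeceased; the 1/3 allotted to Halina's branch passes to Halina's issue by representation.
The 1/3 is divided into 4 equal shares of 1/12 among Danuta, Jolanta, Ireneusz, Nadia.
Danuta is living and takes 1/12.
Jolanta predeceased; the 1/12 allotted to Jolanta's branch passes to Jolanta's issue by representation.
The 1/12 is divided into 2 equal shares of 1/24 among Urszula, Czeslaw.
Urszula predeceased; the 1/24 allotted to Urszula's branch passes to Urszula's issue by representation.
The 1/24 is divided into 3 equal shares of 1/72 among Ludmila, Oleg, Waclaw.
Ludmila is living and takes 1/72.
Oleg is living and takes 1/72.
Waclaw is living and takes 1/72.
Czeslaw is living and takes 1/24.
Ireneusz is living and takes 1/12.
Nadia is living and takes 1/12.
Grzegorz is living and takes 1/3.
Agnieszka predeceased; the 1/3 allotted to Agnieszka's branch passes to Agnieszka's issue by representation.
The 1/3 is divided into 2 equal shares of 1/6 among Radoslaw, Stanislawa.
Radoslaw is living and takes 1/6.
Stanislawa is living and takes 1/6.

Czeslaw 1/24; Danuta 1/12; Grzegorz 1/3; Ireneusz 1/12; Ludmila 1/72; Nadia 1/12; Oleg 1/72; Radoslaw 1/6; Stanislawa 1/6; Waclaw 1/72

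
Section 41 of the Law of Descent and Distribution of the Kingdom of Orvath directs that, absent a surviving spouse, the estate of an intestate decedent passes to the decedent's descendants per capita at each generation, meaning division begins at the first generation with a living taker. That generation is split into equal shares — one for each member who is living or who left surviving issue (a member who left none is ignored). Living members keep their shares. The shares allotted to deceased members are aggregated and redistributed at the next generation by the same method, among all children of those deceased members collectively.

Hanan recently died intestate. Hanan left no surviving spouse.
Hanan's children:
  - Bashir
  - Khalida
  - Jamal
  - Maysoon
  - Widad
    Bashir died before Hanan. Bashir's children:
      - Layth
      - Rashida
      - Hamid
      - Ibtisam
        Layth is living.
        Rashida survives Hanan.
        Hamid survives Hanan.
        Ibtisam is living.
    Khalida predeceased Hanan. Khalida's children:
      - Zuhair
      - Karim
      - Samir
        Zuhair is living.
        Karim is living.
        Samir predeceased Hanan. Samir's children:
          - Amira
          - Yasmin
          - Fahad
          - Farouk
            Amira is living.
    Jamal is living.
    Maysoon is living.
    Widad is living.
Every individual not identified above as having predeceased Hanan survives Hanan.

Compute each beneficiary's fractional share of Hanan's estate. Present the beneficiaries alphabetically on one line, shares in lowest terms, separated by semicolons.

There is no surviving spouse, so the entire estate passes to Hanan's descendants per capita at each generation.
At generation 1 (Bashir, Khalida, Jamal, Maysoon, Widad) there are 5 shares of (1)/5 = 1/5 each.
Living: Jamal, Maysoon, and Widad — each takes 1/5.
Deceased: Bashir and Khalida. Their combined 2/5 is pooled and carried to generation 2.
At generation 2 (Layth, Rashida, Hamid, Ibtisam, Zuhair, Karim, Samir) there are 7 shares of (2/5)/7 = 2/35 each.
Living: Layth, Rashida, Hamid, Ibtisam, Zuhair, and Karim — each takes 2/35.
Deceased: Samir. That 2/35 share is carried to generation 3.
At generation 3 (Amira, Yasmin, Fahad, Farouk) there are 4 shares of (2/35)/4 = 1/70 each.
Living: Amira, Yasmin, Fahad, and Farouk — each takes 1/70.

Amira 1/70; Fahad 1/70; Farouk 1/70; Hamid 2/35; Ibtisam 2/35; Jamal 1/5; Karim 2/35; Layth 2/35; Maysoon 1/5; Rashida 2/35; Widad 1/5; Yasmin 1/70; Zuhair 2/35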